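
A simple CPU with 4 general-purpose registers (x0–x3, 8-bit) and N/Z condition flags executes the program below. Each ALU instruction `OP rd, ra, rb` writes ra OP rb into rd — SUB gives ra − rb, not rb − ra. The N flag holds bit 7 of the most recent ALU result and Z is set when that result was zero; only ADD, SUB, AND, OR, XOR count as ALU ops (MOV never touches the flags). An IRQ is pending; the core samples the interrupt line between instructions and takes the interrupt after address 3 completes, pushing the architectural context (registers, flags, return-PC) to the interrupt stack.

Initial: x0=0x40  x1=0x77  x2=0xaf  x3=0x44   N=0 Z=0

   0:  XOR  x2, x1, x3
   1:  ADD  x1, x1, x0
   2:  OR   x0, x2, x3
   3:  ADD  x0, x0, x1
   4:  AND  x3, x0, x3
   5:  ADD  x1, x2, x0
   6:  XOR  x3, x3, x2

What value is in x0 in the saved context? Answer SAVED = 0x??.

after  0: x0=0x40 x1=0x77 x2=0x33 x3=0x44  N=0 Z=0
after  1: x0=0x40 x1=0xb7 x2=0x33 x3=0x44  N=1 Z=0
after  2: x0=0x77 x1=0xb7 x2=0x33 x3=0x44  N=0 Z=0
after  3: x0=0x2e x1=0xb7 x2=0x33 x3=0x44  N=0 Z=0
-- IRQ taken; context saved, return-PC = 4 --

SAVED = 0x2e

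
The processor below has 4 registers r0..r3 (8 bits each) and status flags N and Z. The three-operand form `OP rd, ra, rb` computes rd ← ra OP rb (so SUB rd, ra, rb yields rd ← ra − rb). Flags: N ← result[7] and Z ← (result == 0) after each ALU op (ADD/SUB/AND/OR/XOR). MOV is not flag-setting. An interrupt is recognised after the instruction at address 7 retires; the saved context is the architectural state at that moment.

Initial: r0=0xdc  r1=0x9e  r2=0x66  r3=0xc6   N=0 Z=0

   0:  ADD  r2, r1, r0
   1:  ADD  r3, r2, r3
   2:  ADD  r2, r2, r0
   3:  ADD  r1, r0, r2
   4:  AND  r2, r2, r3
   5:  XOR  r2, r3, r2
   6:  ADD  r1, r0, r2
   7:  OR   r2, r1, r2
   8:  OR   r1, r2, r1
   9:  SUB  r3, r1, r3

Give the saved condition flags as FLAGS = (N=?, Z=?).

after  0: r0=0xdc r1=0x9e r2=0x7a r3=0xc6  N=0 Z=0
after  1: r0=0xdc r1=0x9e r2=0x7a r3=0x40  N=0 Z=0
after  2: r0=0xdc r1=0x9e r2=0x56 r3=0x40  N=0 Z=0
after  3: r0=0xdc r1=0x32 r2=0x56 r3=0x40  N=0 Z=0
after  4: r0=0xdc r1=0x32 r2=0x40 r3=0x40  N=0 Z=0
after  5: r0=0xdc r1=0x32 r2=0x00 r3=0x40  N=0 Z=1
after  6: r0=0xdc r1=0xdc r2=0x00 r3=0x40  N=1 Z=0
after  7: r0=0xdc r1=0xdc r2=0xdc r3=0x40  N=1 Z=0
-- IRQ taken; context saved, return-PC = 8 --

FLAGS = (N=1, Z=0)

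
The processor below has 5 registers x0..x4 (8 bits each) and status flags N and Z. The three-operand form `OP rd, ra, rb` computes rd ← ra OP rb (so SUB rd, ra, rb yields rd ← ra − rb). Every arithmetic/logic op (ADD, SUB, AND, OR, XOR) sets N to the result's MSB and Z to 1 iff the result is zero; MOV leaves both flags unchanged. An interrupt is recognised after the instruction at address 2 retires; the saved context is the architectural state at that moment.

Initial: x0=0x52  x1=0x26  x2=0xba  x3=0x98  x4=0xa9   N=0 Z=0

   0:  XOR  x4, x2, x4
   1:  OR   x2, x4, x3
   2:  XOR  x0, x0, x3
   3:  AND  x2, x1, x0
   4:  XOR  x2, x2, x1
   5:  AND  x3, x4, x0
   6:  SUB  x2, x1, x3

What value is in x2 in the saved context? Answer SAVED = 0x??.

SAVED = 0x9b

after  0: x0=0x52 x1=0x26 x2=0xba x3=0x98 x4=0x13  N=0 Z=0
after  1: x0=0x52 x1=0x26 x2=0x9b x3=0x98 x4=0x13  N=1 Z=0
after  2: x0=0xca x1=0x26 x2=0x9b x3=0x98 x4=0x13  N=1 Z=0
-- IRQ taken; context saved, return-PC = 3 --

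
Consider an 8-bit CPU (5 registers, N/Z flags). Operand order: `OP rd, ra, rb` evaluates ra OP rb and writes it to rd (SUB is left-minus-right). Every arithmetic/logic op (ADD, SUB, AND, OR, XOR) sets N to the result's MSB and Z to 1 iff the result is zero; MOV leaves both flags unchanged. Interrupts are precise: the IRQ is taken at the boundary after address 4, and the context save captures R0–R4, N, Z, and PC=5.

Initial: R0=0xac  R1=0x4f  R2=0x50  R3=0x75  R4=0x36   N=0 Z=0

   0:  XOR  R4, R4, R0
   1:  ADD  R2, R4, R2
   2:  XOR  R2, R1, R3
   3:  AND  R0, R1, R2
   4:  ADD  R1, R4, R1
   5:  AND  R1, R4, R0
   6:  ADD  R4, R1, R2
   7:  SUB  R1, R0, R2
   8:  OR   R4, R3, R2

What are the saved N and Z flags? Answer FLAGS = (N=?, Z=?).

after  0: R0=0xac R1=0x4f R2=0x50 R3=0x75 R4=0x9a  N=1 Z=0
after  1: R0=0xac R1=0x4f R2=0xea R3=0x75 R4=0x9a  N=1 Z=0
after  2: R0=0xac R1=0x4f R2=0x3a R3=0x75 R4=0x9a  N=0 Z=0
after  3: R0=0x0a R1=0x4f R2=0x3a R3=0x75 R4=0x9a  N=0 Z=0
after  4: R0=0x0a R1=0xe9 R2=0x3a R3=0x75 R4=0x9a  N=1 Z=0
-- IRQ taken; context saved, return-PC = 5 --

FLAGS = (N=1, Z=0)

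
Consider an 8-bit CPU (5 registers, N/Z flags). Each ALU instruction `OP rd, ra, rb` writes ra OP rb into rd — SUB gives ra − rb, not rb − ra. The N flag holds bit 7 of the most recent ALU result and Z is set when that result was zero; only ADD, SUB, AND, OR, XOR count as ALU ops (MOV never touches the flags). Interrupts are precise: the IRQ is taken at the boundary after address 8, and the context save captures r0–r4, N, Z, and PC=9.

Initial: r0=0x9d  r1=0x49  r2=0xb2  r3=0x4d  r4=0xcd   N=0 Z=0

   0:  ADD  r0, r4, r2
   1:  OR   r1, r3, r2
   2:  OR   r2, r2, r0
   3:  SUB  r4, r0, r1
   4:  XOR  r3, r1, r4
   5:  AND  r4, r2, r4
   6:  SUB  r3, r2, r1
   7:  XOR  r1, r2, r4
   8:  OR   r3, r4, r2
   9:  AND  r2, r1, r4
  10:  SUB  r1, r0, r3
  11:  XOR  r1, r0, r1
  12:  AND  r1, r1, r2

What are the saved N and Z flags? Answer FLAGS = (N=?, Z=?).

FLAGS = (N=1, Z=0)

after  0: r0=0x7f r1=0x49 r2=0xb2 r3=0x4d r4=0xcd  N=0 Z=0
after  1: r0=0x7f r1=0xff r2=0xb2 r3=0x4d r4=0xcd  N=1 Z=0
after  2: r0=0x7f r1=0xff r2=0xff r3=0x4d r4=0xcd  N=1 Z=0
after  3: r0=0x7f r1=0xff r2=0xff r3=0x4d r4=0x80  N=1 Z=0
after  4: r0=0x7f r1=0xff r2=0xff r3=0x7f r4=0x80  N=0 Z=0
after  5: r0=0x7f r1=0xff r2=0xff r3=0x7f r4=0x80  N=1 Z=0
after  6: r0=0x7f r1=0xff r2=0xff r3=0x00 r4=0x80  N=0 Z=1
after  7: r0=0x7f r1=0x7f r2=0xff r3=0x00 r4=0x80  N=0 Z=0
after  8: r0=0x7f r1=0x7f r2=0xff r3=0xff r4=0x80  N=1 Z=0
-- IRQ taken; context saved, return-PC = 9 --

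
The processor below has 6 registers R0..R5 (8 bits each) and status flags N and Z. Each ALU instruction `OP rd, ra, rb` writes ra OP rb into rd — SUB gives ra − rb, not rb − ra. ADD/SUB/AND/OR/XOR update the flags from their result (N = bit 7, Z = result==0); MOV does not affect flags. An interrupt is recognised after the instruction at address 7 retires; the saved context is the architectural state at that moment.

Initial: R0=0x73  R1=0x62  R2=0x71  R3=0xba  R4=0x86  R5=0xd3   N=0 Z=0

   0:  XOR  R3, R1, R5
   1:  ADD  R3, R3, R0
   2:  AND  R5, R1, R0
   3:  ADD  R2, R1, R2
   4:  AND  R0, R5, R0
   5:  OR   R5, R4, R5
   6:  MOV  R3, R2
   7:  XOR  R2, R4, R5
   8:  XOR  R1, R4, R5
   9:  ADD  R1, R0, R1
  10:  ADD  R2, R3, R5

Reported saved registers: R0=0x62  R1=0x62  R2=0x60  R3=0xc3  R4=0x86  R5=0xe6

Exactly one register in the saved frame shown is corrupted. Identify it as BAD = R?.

after  0: R0=0x73 R1=0x62 R2=0x71 R3=0xb1 R4=0x86 R5=0xd3  N=1 Z=0
after  1: R0=0x73 R1=0x62 R2=0x71 R3=0x24 R4=0x86 R5=0xd3  N=0 Z=0
after  2: R0=0x73 R1=0x62 R2=0x71 R3=0x24 R4=0x86 R5=0x62  N=0 Z=0
after  3: R0=0x73 R1=0x62 R2=0xd3 R3=0x24 R4=0x86 R5=0x62  N=1 Z=0
after  4: R0=0x62 R1=0x62 R2=0xd3 R3=0x24 R4=0x86 R5=0x62  N=0 Z=0
after  5: R0=0x62 R1=0x62 R2=0xd3 R3=0x24 R4=0x86 R5=0xe6  N=1 Z=0
after  6: R0=0x62 R1=0x62 R2=0xd3 R3=0xd3 R4=0x86 R5=0xe6  N=1 Z=0
after  7: R0=0x62 R1=0x62 R2=0x60 R3=0xd3 R4=0x86 R5=0xe6  N=0 Z=0
-- IRQ taken; context saved, return-PC = 8 --
mismatch: R3: reported 0xc3 vs actual 0xd3

BAD = R3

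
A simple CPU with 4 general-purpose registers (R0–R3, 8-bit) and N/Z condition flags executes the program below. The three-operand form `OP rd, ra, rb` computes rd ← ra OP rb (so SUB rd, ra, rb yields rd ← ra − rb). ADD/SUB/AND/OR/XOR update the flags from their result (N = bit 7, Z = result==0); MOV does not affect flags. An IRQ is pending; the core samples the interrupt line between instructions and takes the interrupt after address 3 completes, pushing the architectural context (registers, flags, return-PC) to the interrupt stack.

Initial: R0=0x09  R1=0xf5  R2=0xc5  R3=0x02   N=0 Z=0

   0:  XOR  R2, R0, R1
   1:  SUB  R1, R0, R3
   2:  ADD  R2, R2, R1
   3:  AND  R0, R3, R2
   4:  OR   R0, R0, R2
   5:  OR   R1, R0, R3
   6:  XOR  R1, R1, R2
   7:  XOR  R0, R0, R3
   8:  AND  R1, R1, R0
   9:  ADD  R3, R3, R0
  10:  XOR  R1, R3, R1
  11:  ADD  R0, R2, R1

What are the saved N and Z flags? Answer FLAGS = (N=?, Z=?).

FLAGS = (N=0, Z=0)

after  0: R0=0x09 R1=0xf5 R2=0xfc R3=0x02  N=1 Z=0
after  1: R0=0x09 R1=0x07 R2=0xfc R3=0x02  N=0 Z=0
after  2: R0=0x09 R1=0x07 R2=0x03 R3=0x02  N=0 Z=0
after  3: R0=0x02 R1=0x07 R2=0x03 R3=0x02  N=0 Z=0
-- IRQ taken; context saved, return-PC = 4 --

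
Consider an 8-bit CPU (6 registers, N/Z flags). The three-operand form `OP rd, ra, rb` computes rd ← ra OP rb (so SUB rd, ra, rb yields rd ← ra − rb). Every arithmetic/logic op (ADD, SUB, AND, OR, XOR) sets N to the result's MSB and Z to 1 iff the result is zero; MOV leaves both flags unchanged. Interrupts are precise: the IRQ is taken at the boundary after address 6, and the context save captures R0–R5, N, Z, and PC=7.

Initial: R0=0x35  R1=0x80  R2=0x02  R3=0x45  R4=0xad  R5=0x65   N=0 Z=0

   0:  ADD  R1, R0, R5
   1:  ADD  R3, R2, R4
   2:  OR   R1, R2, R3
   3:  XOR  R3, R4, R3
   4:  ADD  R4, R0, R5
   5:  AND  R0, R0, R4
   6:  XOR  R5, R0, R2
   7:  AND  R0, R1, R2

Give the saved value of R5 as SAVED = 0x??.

SAVED = 0x12

after  0: R0=0x35 R1=0x9a R2=0x02 R3=0x45 R4=0xad R5=0x65  N=1 Z=0
after  1: R0=0x35 R1=0x9a R2=0x02 R3=0xaf R4=0xad R5=0x65  N=1 Z=0
after  2: R0=0x35 R1=0xaf R2=0x02 R3=0xaf R4=0xad R5=0x65  N=1 Z=0
after  3: R0=0x35 R1=0xaf R2=0x02 R3=0x02 R4=0xad R5=0x65  N=0 Z=0
after  4: R0=0x35 R1=0xaf R2=0x02 R3=0x02 R4=0x9a R5=0x65  N=1 Z=0
after  5: R0=0x10 R1=0xaf R2=0x02 R3=0x02 R4=0x9a R5=0x65  N=0 Z=0
after  6: R0=0x10 R1=0xaf R2=0x02 R3=0x02 R4=0x9a R5=0x12  N=0 Z=0
-- IRQ taken; context saved, return-PC = 7 --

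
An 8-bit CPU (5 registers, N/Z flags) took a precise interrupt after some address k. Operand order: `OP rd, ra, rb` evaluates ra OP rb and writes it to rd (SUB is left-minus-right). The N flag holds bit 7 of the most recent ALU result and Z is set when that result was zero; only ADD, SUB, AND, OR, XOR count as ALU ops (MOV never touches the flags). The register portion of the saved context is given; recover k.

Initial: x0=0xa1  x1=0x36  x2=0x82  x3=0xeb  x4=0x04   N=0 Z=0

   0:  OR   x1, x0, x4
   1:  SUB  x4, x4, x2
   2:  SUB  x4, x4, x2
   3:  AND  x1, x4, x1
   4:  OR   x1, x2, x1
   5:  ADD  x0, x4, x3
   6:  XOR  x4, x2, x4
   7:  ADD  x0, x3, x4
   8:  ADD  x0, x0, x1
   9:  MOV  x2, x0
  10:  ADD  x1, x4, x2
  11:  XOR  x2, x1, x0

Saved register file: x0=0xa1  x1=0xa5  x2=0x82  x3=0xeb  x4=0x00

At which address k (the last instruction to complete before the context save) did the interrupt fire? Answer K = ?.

K = 2

after  0: x0=0xa1 x1=0xa5 x2=0x82 x3=0xeb x4=0x04  N=1 Z=0
after  1: x0=0xa1 x1=0xa5 x2=0x82 x3=0xeb x4=0x82  N=1 Z=0
after  2: x0=0xa1 x1=0xa5 x2=0x82 x3=0xeb x4=0x00  N=0 Z=1
-- IRQ taken; context saved, return-PC = 3 --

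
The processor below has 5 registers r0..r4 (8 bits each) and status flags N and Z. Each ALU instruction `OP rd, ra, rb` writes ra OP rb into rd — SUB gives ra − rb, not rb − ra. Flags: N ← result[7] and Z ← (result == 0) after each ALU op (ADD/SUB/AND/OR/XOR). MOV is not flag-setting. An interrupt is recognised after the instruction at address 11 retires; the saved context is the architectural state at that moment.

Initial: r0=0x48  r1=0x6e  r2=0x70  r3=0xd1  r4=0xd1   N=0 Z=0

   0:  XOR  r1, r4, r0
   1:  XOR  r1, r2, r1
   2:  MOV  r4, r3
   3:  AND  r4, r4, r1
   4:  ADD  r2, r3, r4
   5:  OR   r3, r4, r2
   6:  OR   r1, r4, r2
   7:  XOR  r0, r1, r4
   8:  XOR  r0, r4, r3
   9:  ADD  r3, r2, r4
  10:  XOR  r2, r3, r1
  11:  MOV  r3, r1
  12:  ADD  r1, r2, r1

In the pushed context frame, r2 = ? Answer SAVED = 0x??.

SAVED = 0x80

after  0: r0=0x48 r1=0x99 r2=0x70 r3=0xd1 r4=0xd1  N=1 Z=0
after  1: r0=0x48 r1=0xe9 r2=0x70 r3=0xd1 r4=0xd1  N=1 Z=0
after  2: r0=0x48 r1=0xe9 r2=0x70 r3=0xd1 r4=0xd1  N=1 Z=0
after  3: r0=0x48 r1=0xe9 r2=0x70 r3=0xd1 r4=0xc1  N=1 Z=0
after  4: r0=0x48 r1=0xe9 r2=0x92 r3=0xd1 r4=0xc1  N=1 Z=0
after  5: r0=0x48 r1=0xe9 r2=0x92 r3=0xd3 r4=0xc1  N=1 Z=0
after  6: r0=0x48 r1=0xd3 r2=0x92 r3=0xd3 r4=0xc1  N=1 Z=0
after  7: r0=0x12 r1=0xd3 r2=0x92 r3=0xd3 r4=0xc1  N=0 Z=0
after  8: r0=0x12 r1=0xd3 r2=0x92 r3=0xd3 r4=0xc1  N=0 Z=0
after  9: r0=0x12 r1=0xd3 r2=0x92 r3=0x53 r4=0xc1  N=0 Z=0
after 10: r0=0x12 r1=0xd3 r2=0x80 r3=0x53 r4=0xc1  N=1 Z=0
after 11: r0=0x12 r1=0xd3 r2=0x80 r3=0xd3 r4=0xc1  N=1 Z=0
-- IRQ taken; context saved, return-PC = 12 --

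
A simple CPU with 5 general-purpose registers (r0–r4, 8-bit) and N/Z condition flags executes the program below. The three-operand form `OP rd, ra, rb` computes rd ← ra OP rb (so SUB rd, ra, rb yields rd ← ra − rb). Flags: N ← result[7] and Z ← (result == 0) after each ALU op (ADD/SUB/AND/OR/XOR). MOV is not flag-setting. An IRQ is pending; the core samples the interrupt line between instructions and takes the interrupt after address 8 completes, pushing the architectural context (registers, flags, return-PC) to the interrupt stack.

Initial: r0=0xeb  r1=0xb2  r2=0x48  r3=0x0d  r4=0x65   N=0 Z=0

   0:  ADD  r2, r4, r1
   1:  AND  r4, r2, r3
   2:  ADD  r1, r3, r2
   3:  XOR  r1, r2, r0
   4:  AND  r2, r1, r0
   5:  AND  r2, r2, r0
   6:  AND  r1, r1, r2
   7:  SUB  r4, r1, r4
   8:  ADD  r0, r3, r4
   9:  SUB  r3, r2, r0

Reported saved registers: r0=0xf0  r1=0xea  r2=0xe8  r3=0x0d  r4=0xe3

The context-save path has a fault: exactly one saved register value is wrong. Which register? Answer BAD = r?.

after  0: r0=0xeb r1=0xb2 r2=0x17 r3=0x0d r4=0x65  N=0 Z=0
after  1: r0=0xeb r1=0xb2 r2=0x17 r3=0x0d r4=0x05  N=0 Z=0
after  2: r0=0xeb r1=0x24 r2=0x17 r3=0x0d r4=0x05  N=0 Z=0
after  3: r0=0xeb r1=0xfc r2=0x17 r3=0x0d r4=0x05  N=1 Z=0
after  4: r0=0xeb r1=0xfc r2=0xe8 r3=0x0d r4=0x05  N=1 Z=0
after  5: r0=0xeb r1=0xfc r2=0xe8 r3=0x0d r4=0x05  N=1 Z=0
after  6: r0=0xeb r1=0xe8 r2=0xe8 r3=0x0d r4=0x05  N=1 Z=0
after  7: r0=0xeb r1=0xe8 r2=0xe8 r3=0x0d r4=0xe3  N=1 Z=0
after  8: r0=0xf0 r1=0xe8 r2=0xe8 r3=0x0d r4=0xe3  N=1 Z=0
-- IRQ taken; context saved, return-PC = 9 --
mismatch: r1: reported 0xea vs actual 0xe8

BAD = r1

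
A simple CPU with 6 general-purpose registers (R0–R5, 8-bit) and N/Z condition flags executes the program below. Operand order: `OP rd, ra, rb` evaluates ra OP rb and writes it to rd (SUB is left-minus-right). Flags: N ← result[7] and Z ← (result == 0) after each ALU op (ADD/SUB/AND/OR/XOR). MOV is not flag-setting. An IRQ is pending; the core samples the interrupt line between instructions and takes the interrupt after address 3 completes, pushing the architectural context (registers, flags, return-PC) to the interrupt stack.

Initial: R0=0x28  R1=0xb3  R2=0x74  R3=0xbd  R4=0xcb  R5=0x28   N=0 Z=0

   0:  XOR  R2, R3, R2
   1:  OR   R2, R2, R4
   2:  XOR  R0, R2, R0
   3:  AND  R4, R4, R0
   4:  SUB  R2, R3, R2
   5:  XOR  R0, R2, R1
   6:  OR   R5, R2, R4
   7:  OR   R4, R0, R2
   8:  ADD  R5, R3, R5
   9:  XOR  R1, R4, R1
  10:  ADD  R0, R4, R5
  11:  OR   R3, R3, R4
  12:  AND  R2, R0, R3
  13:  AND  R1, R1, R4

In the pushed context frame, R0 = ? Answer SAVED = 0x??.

after  0: R0=0x28 R1=0xb3 R2=0xc9 R3=0xbd R4=0xcb R5=0x28  N=1 Z=0
after  1: R0=0x28 R1=0xb3 R2=0xcb R3=0xbd R4=0xcb R5=0x28  N=1 Z=0
after  2: R0=0xe3 R1=0xb3 R2=0xcb R3=0xbd R4=0xcb R5=0x28  N=1 Z=0
after  3: R0=0xe3 R1=0xb3 R2=0xcb R3=0xbd R4=0xc3 R5=0x28  N=1 Z=0
-- IRQ taken; context saved, return-PC = 4 --

SAVED = 0xe3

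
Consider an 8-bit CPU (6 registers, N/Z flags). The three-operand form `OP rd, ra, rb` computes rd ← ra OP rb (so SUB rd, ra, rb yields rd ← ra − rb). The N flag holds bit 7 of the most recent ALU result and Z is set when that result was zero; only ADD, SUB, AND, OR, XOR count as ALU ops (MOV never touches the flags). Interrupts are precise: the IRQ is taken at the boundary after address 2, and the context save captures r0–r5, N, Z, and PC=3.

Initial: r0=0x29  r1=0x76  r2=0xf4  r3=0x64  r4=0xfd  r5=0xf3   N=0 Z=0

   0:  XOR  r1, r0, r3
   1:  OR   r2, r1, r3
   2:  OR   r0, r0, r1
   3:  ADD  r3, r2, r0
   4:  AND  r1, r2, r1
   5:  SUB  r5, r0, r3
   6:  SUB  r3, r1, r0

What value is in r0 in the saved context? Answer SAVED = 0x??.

SAVED = 0x6d

after  0: r0=0x29 r1=0x4d r2=0xf4 r3=0x64 r4=0xfd r5=0xf3  N=0 Z=0
after  1: r0=0x29 r1=0x4d r2=0x6d r3=0x64 r4=0xfd r5=0xf3  N=0 Z=0
after  2: r0=0x6d r1=0x4d r2=0x6d r3=0x64 r4=0xfd r5=0xf3  N=0 Z=0
-- IRQ taken; context saved, return-PC = 3 --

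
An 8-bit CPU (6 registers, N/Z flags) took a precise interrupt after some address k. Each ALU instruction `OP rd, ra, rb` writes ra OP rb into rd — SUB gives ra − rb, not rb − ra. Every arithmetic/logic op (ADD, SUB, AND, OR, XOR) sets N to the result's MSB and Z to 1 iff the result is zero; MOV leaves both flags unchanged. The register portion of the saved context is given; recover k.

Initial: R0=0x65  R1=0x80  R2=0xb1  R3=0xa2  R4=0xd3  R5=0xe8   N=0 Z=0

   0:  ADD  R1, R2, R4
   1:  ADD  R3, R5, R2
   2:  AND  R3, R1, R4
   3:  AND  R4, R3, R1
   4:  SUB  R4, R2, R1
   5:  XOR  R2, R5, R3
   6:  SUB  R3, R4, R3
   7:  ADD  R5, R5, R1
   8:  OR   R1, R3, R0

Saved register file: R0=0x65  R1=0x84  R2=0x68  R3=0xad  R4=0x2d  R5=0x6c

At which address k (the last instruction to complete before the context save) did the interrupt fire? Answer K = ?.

after  0: R0=0x65 R1=0x84 R2=0xb1 R3=0xa2 R4=0xd3 R5=0xe8  N=1 Z=0
after  1: R0=0x65 R1=0x84 R2=0xb1 R3=0x99 R4=0xd3 R5=0xe8  N=1 Z=0
after  2: R0=0x65 R1=0x84 R2=0xb1 R3=0x80 R4=0xd3 R5=0xe8  N=1 Z=0
after  3: R0=0x65 R1=0x84 R2=0xb1 R3=0x80 R4=0x80 R5=0xe8  N=1 Z=0
after  4: R0=0x65 R1=0x84 R2=0xb1 R3=0x80 R4=0x2d R5=0xe8  N=0 Z=0
after  5: R0=0x65 R1=0x84 R2=0x68 R3=0x80 R4=0x2d R5=0xe8  N=0 Z=0
after  6: R0=0x65 R1=0x84 R2=0x68 R3=0xad R4=0x2d R5=0xe8  N=1 Z=0
after  7: R0=0x65 R1=0x84 R2=0x68 R3=0xad R4=0x2d R5=0x6c  N=0 Z=0
-- IRQ taken; context saved, return-PC = 8 --

K = 7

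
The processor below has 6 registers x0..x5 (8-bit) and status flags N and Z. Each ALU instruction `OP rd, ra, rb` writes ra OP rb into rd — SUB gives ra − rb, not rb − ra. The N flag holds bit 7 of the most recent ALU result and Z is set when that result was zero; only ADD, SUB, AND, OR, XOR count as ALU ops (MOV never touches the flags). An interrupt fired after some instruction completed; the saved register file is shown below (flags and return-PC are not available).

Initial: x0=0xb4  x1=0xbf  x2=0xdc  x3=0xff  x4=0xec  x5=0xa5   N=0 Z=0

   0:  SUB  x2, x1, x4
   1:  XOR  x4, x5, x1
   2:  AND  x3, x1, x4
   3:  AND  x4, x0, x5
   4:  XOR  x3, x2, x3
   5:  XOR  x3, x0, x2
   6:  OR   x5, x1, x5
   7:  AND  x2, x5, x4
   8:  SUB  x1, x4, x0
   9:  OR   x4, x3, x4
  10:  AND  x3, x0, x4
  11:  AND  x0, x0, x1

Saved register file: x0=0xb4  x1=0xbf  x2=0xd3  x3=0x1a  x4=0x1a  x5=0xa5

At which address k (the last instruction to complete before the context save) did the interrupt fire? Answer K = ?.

K = 2

after  0: x0=0xb4 x1=0xbf x2=0xd3 x3=0xff x4=0xec x5=0xa5  N=1 Z=0
after  1: x0=0xb4 x1=0xbf x2=0xd3 x3=0xff x4=0x1a x5=0xa5  N=0 Z=0
after  2: x0=0xb4 x1=0xbf x2=0xd3 x3=0x1a x4=0x1a x5=0xa5  N=0 Z=0
-- IRQ taken; context saved, return-PC = 3 --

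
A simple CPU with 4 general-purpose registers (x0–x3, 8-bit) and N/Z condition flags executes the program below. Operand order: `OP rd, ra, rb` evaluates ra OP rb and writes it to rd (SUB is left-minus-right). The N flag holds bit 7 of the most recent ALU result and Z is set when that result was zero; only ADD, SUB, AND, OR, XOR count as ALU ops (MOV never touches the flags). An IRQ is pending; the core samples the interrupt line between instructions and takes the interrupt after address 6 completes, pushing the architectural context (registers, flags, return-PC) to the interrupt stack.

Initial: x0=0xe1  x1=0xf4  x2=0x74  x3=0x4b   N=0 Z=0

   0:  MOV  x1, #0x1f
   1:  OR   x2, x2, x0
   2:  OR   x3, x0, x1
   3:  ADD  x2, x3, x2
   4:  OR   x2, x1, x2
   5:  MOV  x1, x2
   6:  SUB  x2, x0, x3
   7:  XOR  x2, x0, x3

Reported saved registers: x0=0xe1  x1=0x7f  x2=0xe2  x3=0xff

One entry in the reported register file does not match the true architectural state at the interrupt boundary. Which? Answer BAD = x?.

after  0: x0=0xe1 x1=0x1f x2=0x74 x3=0x4b  N=0 Z=0
after  1: x0=0xe1 x1=0x1f x2=0xf5 x3=0x4b  N=1 Z=0
after  2: x0=0xe1 x1=0x1f x2=0xf5 x3=0xff  N=1 Z=0
after  3: x0=0xe1 x1=0x1f x2=0xf4 x3=0xff  N=1 Z=0
after  4: x0=0xe1 x1=0x1f x2=0xff x3=0xff  N=1 Z=0
after  5: x0=0xe1 x1=0xff x2=0xff x3=0xff  N=1 Z=0
after  6: x0=0xe1 x1=0xff x2=0xe2 x3=0xff  N=1 Z=0
-- IRQ taken; context saved, return-PC = 7 --
mismatch: x1: reported 0x7f vs actual 0xff

BAD = x1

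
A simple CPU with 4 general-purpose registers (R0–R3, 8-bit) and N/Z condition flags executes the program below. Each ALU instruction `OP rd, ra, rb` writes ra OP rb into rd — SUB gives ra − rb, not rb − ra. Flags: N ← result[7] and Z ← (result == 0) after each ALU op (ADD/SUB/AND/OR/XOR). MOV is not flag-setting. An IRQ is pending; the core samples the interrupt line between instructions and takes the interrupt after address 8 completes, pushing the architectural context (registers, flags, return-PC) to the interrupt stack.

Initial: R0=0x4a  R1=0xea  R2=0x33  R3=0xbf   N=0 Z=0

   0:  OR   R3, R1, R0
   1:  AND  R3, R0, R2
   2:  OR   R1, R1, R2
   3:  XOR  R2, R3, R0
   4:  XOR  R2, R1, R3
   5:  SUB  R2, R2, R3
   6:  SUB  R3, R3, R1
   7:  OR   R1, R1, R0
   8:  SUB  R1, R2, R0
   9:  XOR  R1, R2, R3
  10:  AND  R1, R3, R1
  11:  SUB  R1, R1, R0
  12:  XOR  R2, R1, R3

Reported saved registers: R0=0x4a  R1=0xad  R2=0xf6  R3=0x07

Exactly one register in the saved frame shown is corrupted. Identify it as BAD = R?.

after  0: R0=0x4a R1=0xea R2=0x33 R3=0xea  N=1 Z=0
after  1: R0=0x4a R1=0xea R2=0x33 R3=0x02  N=0 Z=0
after  2: R0=0x4a R1=0xfb R2=0x33 R3=0x02  N=1 Z=0
after  3: R0=0x4a R1=0xfb R2=0x48 R3=0x02  N=0 Z=0
after  4: R0=0x4a R1=0xfb R2=0xf9 R3=0x02  N=1 Z=0
after  5: R0=0x4a R1=0xfb R2=0xf7 R3=0x02  N=1 Z=0
after  6: R0=0x4a R1=0xfb R2=0xf7 R3=0x07  N=0 Z=0
after  7: R0=0x4a R1=0xfb R2=0xf7 R3=0x07  N=1 Z=0
after  8: R0=0x4a R1=0xad R2=0xf7 R3=0x07  N=1 Z=0
-- IRQ taken; context saved, return-PC = 9 --
mismatch: R2: reported 0xf6 vs actual 0xf7

BAD = R2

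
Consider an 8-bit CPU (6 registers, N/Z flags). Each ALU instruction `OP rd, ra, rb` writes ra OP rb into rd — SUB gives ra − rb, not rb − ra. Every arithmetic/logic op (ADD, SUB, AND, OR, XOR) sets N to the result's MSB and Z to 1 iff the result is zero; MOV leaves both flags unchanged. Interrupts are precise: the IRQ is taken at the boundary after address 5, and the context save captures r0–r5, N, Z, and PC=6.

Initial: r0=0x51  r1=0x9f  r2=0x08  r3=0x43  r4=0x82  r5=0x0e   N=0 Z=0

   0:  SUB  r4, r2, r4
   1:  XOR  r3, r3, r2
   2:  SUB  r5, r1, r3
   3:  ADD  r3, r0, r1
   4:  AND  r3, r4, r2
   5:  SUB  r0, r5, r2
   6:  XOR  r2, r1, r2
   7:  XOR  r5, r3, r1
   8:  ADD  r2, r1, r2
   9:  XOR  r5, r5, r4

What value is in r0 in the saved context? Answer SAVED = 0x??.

after  0: r0=0x51 r1=0x9f r2=0x08 r3=0x43 r4=0x86 r5=0x0e  N=1 Z=0
after  1: r0=0x51 r1=0x9f r2=0x08 r3=0x4b r4=0x86 r5=0x0e  N=0 Z=0
after  2: r0=0x51 r1=0x9f r2=0x08 r3=0x4b r4=0x86 r5=0x54  N=0 Z=0
after  3: r0=0x51 r1=0x9f r2=0x08 r3=0xf0 r4=0x86 r5=0x54  N=1 Z=0
after  4: r0=0x51 r1=0x9f r2=0x08 r3=0x00 r4=0x86 r5=0x54  N=0 Z=1
after  5: r0=0x4c r1=0x9f r2=0x08 r3=0x00 r4=0x86 r5=0x54  N=0 Z=0
-- IRQ taken; context saved, return-PC = 6 --

SAVED = 0x4c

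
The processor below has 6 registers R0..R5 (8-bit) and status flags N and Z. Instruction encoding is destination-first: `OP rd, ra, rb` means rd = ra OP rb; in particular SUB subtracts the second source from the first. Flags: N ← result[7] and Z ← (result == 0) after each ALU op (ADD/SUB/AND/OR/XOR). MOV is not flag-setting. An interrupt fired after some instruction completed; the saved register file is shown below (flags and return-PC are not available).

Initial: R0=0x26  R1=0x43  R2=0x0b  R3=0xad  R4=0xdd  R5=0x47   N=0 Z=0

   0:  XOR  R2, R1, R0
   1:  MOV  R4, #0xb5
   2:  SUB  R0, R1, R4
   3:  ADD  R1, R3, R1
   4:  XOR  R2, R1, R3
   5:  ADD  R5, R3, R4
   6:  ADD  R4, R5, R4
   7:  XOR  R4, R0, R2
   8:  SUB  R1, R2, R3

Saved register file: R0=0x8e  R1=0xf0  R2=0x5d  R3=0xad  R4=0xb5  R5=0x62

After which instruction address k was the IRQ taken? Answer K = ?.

after  0: R0=0x26 R1=0x43 R2=0x65 R3=0xad R4=0xdd R5=0x47  N=0 Z=0
after  1: R0=0x26 R1=0x43 R2=0x65 R3=0xad R4=0xb5 R5=0x47  N=0 Z=0
after  2: R0=0x8e R1=0x43 R2=0x65 R3=0xad R4=0xb5 R5=0x47  N=1 Z=0
after  3: R0=0x8e R1=0xf0 R2=0x65 R3=0xad R4=0xb5 R5=0x47  N=1 Z=0
after  4: R0=0x8e R1=0xf0 R2=0x5d R3=0xad R4=0xb5 R5=0x47  N=0 Z=0
after  5: R0=0x8e R1=0xf0 R2=0x5d R3=0xad R4=0xb5 R5=0x62  N=0 Z=0
-- IRQ taken; context saved, return-PC = 6 --

K = 5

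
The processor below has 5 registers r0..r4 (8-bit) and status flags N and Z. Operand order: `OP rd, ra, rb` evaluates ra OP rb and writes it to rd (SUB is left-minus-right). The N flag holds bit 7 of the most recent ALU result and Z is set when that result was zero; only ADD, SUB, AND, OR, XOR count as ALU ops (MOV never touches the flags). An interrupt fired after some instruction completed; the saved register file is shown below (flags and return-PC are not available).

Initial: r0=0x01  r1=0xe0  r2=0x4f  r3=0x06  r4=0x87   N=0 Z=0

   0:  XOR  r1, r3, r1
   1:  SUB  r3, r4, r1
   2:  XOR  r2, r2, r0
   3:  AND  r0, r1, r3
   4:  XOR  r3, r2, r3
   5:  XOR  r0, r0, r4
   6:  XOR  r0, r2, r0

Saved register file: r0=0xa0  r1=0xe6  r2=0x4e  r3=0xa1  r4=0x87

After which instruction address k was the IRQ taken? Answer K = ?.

K = 3

after  0: r0=0x01 r1=0xe6 r2=0x4f r3=0x06 r4=0x87  N=1 Z=0
after  1: r0=0x01 r1=0xe6 r2=0x4f r3=0xa1 r4=0x87  N=1 Z=0
after  2: r0=0x01 r1=0xe6 r2=0x4e r3=0xa1 r4=0x87  N=0 Z=0
after  3: r0=0xa0 r1=0xe6 r2=0x4e r3=0xa1 r4=0x87  N=1 Z=0
-- IRQ taken; context saved, return-PC = 4 --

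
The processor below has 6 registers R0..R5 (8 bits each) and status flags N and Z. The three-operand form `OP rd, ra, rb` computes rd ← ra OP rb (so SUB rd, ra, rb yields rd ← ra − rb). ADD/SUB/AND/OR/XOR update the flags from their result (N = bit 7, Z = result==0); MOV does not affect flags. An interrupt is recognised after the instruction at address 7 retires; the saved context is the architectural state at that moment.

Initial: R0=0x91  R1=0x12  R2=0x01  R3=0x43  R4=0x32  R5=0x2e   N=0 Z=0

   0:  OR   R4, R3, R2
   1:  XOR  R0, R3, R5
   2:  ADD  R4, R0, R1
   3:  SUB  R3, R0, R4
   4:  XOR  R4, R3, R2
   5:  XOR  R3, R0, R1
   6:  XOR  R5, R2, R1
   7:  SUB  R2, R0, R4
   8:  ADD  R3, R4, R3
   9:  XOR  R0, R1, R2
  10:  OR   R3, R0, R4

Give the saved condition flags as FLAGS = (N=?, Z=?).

after  0: R0=0x91 R1=0x12 R2=0x01 R3=0x43 R4=0x43 R5=0x2e  N=0 Z=0
after  1: R0=0x6d R1=0x12 R2=0x01 R3=0x43 R4=0x43 R5=0x2e  N=0 Z=0
after  2: R0=0x6d R1=0x12 R2=0x01 R3=0x43 R4=0x7f R5=0x2e  N=0 Z=0
after  3: R0=0x6d R1=0x12 R2=0x01 R3=0xee R4=0x7f R5=0x2e  N=1 Z=0
after  4: R0=0x6d R1=0x12 R2=0x01 R3=0xee R4=0xef R5=0x2e  N=1 Z=0
after  5: R0=0x6d R1=0x12 R2=0x01 R3=0x7f R4=0xef R5=0x2e  N=0 Z=0
after  6: R0=0x6d R1=0x12 R2=0x01 R3=0x7f R4=0xef R5=0x13  N=0 Z=0
after  7: R0=0x6d R1=0x12 R2=0x7e R3=0x7f R4=0xef R5=0x13  N=0 Z=0
-- IRQ taken; context saved, return-PC = 8 --

FLAGS = (N=0, Z=0)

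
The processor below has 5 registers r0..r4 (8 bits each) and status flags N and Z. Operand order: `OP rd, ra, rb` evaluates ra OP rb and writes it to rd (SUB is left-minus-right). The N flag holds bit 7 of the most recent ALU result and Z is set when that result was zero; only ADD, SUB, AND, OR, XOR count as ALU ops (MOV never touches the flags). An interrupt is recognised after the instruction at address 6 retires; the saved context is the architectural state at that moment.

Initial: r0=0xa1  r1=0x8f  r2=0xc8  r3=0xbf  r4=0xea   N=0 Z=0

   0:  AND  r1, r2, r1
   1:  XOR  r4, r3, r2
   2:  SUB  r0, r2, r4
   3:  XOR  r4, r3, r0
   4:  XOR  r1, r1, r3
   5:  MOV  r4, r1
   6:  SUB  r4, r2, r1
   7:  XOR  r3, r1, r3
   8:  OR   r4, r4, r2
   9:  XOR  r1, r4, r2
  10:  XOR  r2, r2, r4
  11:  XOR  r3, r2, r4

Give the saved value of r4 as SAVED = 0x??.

after  0: r0=0xa1 r1=0x88 r2=0xc8 r3=0xbf r4=0xea  N=1 Z=0
after  1: r0=0xa1 r1=0x88 r2=0xc8 r3=0xbf r4=0x77  N=0 Z=0
after  2: r0=0x51 r1=0x88 r2=0xc8 r3=0xbf r4=0x77  N=0 Z=0
after  3: r0=0x51 r1=0x88 r2=0xc8 r3=0xbf r4=0xee  N=1 Z=0
after  4: r0=0x51 r1=0x37 r2=0xc8 r3=0xbf r4=0xee  N=0 Z=0
after  5: r0=0x51 r1=0x37 r2=0xc8 r3=0xbf r4=0x37  N=0 Z=0
after  6: r0=0x51 r1=0x37 r2=0xc8 r3=0xbf r4=0x91  N=1 Z=0
-- IRQ taken; context saved, return-PC = 7 --

SAVED = 0x91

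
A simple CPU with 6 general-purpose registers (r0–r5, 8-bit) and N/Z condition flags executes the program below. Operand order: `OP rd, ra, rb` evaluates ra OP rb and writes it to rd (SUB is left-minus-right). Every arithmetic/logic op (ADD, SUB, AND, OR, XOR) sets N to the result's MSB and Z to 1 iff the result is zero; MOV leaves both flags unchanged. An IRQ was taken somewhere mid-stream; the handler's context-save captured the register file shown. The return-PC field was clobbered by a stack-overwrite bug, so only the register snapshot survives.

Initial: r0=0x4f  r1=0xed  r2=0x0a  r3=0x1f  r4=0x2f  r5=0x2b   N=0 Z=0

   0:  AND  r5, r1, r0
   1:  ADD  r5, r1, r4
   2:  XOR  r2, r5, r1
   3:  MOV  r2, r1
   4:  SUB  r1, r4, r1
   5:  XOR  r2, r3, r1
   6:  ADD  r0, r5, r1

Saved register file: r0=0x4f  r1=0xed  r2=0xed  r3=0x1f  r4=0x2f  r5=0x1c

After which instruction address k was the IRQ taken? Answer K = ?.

after  0: r0=0x4f r1=0xed r2=0x0a r3=0x1f r4=0x2f r5=0x4d  N=0 Z=0
after  1: r0=0x4f r1=0xed r2=0x0a r3=0x1f r4=0x2f r5=0x1c  N=0 Z=0
after  2: r0=0x4f r1=0xed r2=0xf1 r3=0x1f r4=0x2f r5=0x1c  N=1 Z=0
after  3: r0=0x4f r1=0xed r2=0xed r3=0x1f r4=0x2f r5=0x1c  N=1 Z=0
-- IRQ taken; context saved, return-PC = 4 --

K = 3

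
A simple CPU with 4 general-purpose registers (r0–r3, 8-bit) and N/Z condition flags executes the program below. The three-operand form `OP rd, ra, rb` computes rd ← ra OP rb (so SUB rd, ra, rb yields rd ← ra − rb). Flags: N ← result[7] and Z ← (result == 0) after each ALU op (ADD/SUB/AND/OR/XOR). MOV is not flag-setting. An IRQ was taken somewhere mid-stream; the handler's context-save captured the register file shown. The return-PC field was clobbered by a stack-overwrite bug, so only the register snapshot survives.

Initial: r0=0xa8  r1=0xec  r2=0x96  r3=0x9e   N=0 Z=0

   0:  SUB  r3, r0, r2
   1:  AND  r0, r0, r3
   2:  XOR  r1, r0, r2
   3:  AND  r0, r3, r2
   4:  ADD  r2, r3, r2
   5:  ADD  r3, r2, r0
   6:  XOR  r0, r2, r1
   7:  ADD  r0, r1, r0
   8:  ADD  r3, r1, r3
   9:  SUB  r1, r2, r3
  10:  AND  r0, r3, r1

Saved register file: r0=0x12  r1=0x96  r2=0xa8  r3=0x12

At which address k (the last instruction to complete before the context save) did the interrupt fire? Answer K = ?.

K = 4

after  0: r0=0xa8 r1=0xec r2=0x96 r3=0x12  N=0 Z=0
after  1: r0=0x00 r1=0xec r2=0x96 r3=0x12  N=0 Z=1
after  2: r0=0x00 r1=0x96 r2=0x96 r3=0x12  N=1 Z=0
after  3: r0=0x12 r1=0x96 r2=0x96 r3=0x12  N=0 Z=0
after  4: r0=0x12 r1=0x96 r2=0xa8 r3=0x12  N=1 Z=0
-- IRQ taken; context saved, return-PC = 5 --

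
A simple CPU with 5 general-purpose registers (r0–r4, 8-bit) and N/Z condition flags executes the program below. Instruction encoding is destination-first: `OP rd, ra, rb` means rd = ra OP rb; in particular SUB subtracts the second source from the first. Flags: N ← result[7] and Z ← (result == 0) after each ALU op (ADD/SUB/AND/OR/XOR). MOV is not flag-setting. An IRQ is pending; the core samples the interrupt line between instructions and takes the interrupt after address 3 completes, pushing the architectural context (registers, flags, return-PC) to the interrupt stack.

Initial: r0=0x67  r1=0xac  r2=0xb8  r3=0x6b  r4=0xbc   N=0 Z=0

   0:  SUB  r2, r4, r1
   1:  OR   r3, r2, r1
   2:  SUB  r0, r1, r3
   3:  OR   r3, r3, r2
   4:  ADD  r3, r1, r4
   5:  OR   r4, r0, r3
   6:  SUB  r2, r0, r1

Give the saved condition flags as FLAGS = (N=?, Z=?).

after  0: r0=0x67 r1=0xac r2=0x10 r3=0x6b r4=0xbc  N=0 Z=0
after  1: r0=0x67 r1=0xac r2=0x10 r3=0xbc r4=0xbc  N=1 Z=0
after  2: r0=0xf0 r1=0xac r2=0x10 r3=0xbc r4=0xbc  N=1 Z=0
after  3: r0=0xf0 r1=0xac r2=0x10 r3=0xbc r4=0xbc  N=1 Z=0
-- IRQ taken; context saved, return-PC = 4 --

FLAGS = (N=1, Z=0)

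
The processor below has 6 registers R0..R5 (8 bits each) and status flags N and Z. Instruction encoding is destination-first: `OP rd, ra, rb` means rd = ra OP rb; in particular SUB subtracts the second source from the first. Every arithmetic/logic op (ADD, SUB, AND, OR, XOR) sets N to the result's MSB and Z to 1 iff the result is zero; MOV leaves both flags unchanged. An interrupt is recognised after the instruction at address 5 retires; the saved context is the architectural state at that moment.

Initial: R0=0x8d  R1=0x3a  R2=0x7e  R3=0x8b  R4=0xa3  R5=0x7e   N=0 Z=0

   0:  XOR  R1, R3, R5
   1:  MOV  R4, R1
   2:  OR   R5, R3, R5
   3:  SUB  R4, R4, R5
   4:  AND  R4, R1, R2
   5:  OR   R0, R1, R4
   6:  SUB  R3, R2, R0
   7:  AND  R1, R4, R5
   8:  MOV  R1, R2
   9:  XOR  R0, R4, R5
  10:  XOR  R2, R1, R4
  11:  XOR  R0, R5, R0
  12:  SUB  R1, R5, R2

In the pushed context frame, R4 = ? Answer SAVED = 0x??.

SAVED = 0x74

after  0: R0=0x8d R1=0xf5 R2=0x7e R3=0x8b R4=0xa3 R5=0x7e  N=1 Z=0
after  1: R0=0x8d R1=0xf5 R2=0x7e R3=0x8b R4=0xf5 R5=0x7e  N=1 Z=0
after  2: R0=0x8d R1=0xf5 R2=0x7e R3=0x8b R4=0xf5 R5=0xff  N=1 Z=0
after  3: R0=0x8d R1=0xf5 R2=0x7e R3=0x8b R4=0xf6 R5=0xff  N=1 Z=0
after  4: R0=0x8d R1=0xf5 R2=0x7e R3=0x8b R4=0x74 R5=0xff  N=0 Z=0
after  5: R0=0xf5 R1=0xf5 R2=0x7e R3=0x8b R4=0x74 R5=0xff  N=1 Z=0
-- IRQ taken; context saved, return-PC = 6 --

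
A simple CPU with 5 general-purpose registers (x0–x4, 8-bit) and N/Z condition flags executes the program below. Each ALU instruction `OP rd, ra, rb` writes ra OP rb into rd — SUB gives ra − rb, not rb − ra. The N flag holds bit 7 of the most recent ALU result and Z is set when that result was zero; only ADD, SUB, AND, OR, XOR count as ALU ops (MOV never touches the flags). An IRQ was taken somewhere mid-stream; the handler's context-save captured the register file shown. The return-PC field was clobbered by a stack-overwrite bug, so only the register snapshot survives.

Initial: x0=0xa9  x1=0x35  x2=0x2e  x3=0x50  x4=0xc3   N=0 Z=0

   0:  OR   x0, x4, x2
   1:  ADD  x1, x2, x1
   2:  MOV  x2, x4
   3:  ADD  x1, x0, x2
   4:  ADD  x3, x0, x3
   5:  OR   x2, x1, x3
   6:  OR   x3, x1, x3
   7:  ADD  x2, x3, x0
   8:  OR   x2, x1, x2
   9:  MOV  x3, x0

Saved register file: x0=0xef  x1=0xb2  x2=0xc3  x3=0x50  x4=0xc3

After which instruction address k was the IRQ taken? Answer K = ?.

K = 3

after  0: x0=0xef x1=0x35 x2=0x2e x3=0x50 x4=0xc3  N=1 Z=0
after  1: x0=0xef x1=0x63 x2=0x2e x3=0x50 x4=0xc3  N=0 Z=0
after  2: x0=0xef x1=0x63 x2=0xc3 x3=0x50 x4=0xc3  N=0 Z=0
after  3: x0=0xef x1=0xb2 x2=0xc3 x3=0x50 x4=0xc3  N=1 Z=0
-- IRQ taken; context saved, return-PC = 4 --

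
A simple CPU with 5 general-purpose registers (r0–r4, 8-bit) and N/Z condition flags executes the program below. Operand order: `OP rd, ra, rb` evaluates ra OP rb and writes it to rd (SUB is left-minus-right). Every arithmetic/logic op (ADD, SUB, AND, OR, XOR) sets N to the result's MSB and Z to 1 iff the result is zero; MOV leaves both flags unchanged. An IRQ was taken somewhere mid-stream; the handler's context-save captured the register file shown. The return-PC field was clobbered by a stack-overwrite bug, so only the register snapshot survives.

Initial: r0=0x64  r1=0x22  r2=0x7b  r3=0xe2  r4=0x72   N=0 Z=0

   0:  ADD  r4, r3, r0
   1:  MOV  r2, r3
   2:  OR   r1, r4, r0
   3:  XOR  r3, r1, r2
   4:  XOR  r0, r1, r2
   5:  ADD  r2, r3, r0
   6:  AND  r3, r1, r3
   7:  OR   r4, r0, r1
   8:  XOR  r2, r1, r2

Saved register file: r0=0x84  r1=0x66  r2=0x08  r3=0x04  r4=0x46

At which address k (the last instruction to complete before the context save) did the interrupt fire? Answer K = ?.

after  0: r0=0x64 r1=0x22 r2=0x7b r3=0xe2 r4=0x46  N=0 Z=0
after  1: r0=0x64 r1=0x22 r2=0xe2 r3=0xe2 r4=0x46  N=0 Z=0
after  2: r0=0x64 r1=0x66 r2=0xe2 r3=0xe2 r4=0x46  N=0 Z=0
after  3: r0=0x64 r1=0x66 r2=0xe2 r3=0x84 r4=0x46  N=1 Z=0
after  4: r0=0x84 r1=0x66 r2=0xe2 r3=0x84 r4=0x46  N=1 Z=0
after  5: r0=0x84 r1=0x66 r2=0x08 r3=0x84 r4=0x46  N=0 Z=0
after  6: r0=0x84 r1=0x66 r2=0x08 r3=0x04 r4=0x46  N=0 Z=0
-- IRQ taken; context saved, return-PC = 7 --

K = 6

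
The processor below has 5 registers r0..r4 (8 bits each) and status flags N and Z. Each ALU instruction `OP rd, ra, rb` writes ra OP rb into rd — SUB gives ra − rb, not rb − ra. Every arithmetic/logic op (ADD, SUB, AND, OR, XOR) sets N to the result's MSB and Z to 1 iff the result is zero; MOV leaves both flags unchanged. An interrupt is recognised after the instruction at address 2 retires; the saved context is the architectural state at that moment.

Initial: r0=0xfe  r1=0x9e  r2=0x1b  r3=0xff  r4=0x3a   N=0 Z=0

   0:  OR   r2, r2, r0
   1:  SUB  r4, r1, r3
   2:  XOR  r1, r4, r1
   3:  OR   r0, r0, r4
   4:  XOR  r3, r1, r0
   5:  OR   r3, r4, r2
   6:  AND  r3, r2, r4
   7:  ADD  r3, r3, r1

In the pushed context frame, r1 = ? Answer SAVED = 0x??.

after  0: r0=0xfe r1=0x9e r2=0xff r3=0xff r4=0x3a  N=1 Z=0
after  1: r0=0xfe r1=0x9e r2=0xff r3=0xff r4=0x9f  N=1 Z=0
after  2: r0=0xfe r1=0x01 r2=0xff r3=0xff r4=0x9f  N=0 Z=0
-- IRQ taken; context saved, return-PC = 3 --

SAVED = 0x01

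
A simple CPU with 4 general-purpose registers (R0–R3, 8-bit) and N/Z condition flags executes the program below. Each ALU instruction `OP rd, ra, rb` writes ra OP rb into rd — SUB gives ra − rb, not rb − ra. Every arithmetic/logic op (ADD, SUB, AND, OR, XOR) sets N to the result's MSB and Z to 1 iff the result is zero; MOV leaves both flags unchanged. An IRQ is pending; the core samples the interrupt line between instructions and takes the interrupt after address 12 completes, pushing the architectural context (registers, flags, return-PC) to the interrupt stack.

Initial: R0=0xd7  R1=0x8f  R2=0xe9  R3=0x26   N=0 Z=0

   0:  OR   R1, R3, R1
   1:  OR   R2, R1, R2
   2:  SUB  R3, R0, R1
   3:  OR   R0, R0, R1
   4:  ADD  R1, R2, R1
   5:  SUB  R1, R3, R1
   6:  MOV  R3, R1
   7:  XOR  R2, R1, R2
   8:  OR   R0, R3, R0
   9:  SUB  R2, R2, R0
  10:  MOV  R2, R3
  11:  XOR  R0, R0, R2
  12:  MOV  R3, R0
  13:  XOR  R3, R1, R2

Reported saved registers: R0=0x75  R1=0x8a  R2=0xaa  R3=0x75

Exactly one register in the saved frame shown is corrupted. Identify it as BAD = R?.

after  0: R0=0xd7 R1=0xaf R2=0xe9 R3=0x26  N=1 Z=0
after  1: R0=0xd7 R1=0xaf R2=0xef R3=0x26  N=1 Z=0
after  2: R0=0xd7 R1=0xaf R2=0xef R3=0x28  N=0 Z=0
after  3: R0=0xff R1=0xaf R2=0xef R3=0x28  N=1 Z=0
after  4: R0=0xff R1=0x9e R2=0xef R3=0x28  N=1 Z=0
after  5: R0=0xff R1=0x8a R2=0xef R3=0x28  N=1 Z=0
after  6: R0=0xff R1=0x8a R2=0xef R3=0x8a  N=1 Z=0
after  7: R0=0xff R1=0x8a R2=0x65 R3=0x8a  N=0 Z=0
after  8: R0=0xff R1=0x8a R2=0x65 R3=0x8a  N=1 Z=0
after  9: R0=0xff R1=0x8a R2=0x66 R3=0x8a  N=0 Z=0
after 10: R0=0xff R1=0x8a R2=0x8a R3=0x8a  N=0 Z=0
after 11: R0=0x75 R1=0x8a R2=0x8a R3=0x8a  N=0 Z=0
after 12: R0=0x75 R1=0x8a R2=0x8a R3=0x75  N=0 Z=0
-- IRQ taken; context saved, return-PC = 13 --
mismatch: R2: reported 0xaa vs actual 0x8a

BAD = R2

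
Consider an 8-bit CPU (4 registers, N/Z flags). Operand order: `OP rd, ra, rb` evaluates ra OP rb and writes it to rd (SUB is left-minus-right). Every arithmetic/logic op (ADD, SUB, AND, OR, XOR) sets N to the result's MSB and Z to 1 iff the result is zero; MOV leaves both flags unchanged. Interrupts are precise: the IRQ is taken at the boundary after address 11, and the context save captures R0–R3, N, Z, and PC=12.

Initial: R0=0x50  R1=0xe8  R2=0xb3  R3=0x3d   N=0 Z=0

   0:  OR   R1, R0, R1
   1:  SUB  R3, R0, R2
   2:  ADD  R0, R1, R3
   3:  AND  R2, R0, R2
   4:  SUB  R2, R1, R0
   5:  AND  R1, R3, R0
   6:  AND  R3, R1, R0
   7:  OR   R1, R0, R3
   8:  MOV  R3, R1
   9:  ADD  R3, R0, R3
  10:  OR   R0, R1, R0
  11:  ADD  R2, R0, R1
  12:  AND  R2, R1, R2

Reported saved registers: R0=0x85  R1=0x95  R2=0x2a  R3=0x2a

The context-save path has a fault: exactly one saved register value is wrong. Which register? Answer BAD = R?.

after  0: R0=0x50 R1=0xf8 R2=0xb3 R3=0x3d  N=1 Z=0
after  1: R0=0x50 R1=0xf8 R2=0xb3 R3=0x9d  N=1 Z=0
after  2: R0=0x95 R1=0xf8 R2=0xb3 R3=0x9d  N=1 Z=0
after  3: R0=0x95 R1=0xf8 R2=0x91 R3=0x9d  N=1 Z=0
after  4: R0=0x95 R1=0xf8 R2=0x63 R3=0x9d  N=0 Z=0
after  5: R0=0x95 R1=0x95 R2=0x63 R3=0x9d  N=1 Z=0
after  6: R0=0x95 R1=0x95 R2=0x63 R3=0x95  N=1 Z=0
after  7: R0=0x95 R1=0x95 R2=0x63 R3=0x95  N=1 Z=0
after  8: R0=0x95 R1=0x95 R2=0x63 R3=0x95  N=1 Z=0
after  9: R0=0x95 R1=0x95 R2=0x63 R3=0x2a  N=0 Z=0
after 10: R0=0x95 R1=0x95 R2=0x63 R3=0x2a  N=1 Z=0
after 11: R0=0x95 R1=0x95 R2=0x2a R3=0x2a  N=0 Z=0
-- IRQ taken; context saved, return-PC = 12 --
mismatch: R0: reported 0x85 vs actual 0x95

BAD = R0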